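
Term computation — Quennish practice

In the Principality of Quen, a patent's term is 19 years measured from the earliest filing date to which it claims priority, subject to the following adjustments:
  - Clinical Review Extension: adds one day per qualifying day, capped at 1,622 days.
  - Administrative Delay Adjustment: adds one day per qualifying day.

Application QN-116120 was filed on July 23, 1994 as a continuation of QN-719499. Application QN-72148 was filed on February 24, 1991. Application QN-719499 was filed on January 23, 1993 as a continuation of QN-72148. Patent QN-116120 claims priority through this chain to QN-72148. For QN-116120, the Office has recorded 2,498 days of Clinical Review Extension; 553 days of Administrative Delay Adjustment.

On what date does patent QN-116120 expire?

2016-02-08

Earliest priority filing: 24 February 1991.
Base term: 24 February 1991 + 19 years → 24 February 2010.
Clinical Review Extension: 2498 days claimed exceeds the 1622-day cap, so +1622 days → 4 August 2014.
Administrative Delay Adjustment: +553 days → 8 February 2016.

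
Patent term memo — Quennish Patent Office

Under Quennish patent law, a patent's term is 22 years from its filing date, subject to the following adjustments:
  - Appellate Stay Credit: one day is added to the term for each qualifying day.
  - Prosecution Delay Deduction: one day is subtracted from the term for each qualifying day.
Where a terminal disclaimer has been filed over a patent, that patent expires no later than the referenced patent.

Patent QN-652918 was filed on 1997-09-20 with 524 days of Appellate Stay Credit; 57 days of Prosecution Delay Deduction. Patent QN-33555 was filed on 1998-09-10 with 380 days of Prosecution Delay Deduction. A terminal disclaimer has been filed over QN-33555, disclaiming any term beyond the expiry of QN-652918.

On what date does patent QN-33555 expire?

August 27, 2019

Natural term of QN-33555:
  Base: filing + 22 years → 10 September 2020.
  Prosecution Delay Deduction: −380 days → 27 August 2019.
Expiry of referenced patent QN-652918:
  Base: filing + 22 years → 20 September 2019.
  Appellate Stay Credit: +524 days → 25 February 2021.
  Prosecution Delay Deduction: −57 days → 30 December 2020.
Terminal disclaimer: QN-33555 expires on the earlier of 27 August 2019 and 30 December 2020.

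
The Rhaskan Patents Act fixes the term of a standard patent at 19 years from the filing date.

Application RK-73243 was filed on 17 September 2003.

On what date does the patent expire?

Filing date + 19 years → 17 September 2022.

2022-09-17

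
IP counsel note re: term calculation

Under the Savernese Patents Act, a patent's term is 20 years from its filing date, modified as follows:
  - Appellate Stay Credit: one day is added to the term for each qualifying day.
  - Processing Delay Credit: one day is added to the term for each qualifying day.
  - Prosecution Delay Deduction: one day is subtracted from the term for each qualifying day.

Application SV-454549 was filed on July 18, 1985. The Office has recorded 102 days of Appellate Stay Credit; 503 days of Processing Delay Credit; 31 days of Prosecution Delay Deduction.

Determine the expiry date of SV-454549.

February 12, 2007

Base term: filing date + 20 years → 18 July 2005.
Appellate Stay Credit: +102 days → 28 October 2005.
Processing Delay Credit: +503 days → 15 March 2007.
Prosecution Delay Deduction: −31 days → 12 February 2007.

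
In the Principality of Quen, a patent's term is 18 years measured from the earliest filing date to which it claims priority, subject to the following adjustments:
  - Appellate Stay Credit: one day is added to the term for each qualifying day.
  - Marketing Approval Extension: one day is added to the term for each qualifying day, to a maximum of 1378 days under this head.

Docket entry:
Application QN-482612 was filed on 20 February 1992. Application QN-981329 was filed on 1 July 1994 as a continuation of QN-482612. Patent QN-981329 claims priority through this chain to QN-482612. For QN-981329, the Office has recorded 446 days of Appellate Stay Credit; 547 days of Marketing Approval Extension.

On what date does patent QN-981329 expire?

Earliest priority filing: 20 February 1992.
Base term: 20 February 1992 + 18 years → 20 February 2010.
Appellate Stay Credit: +446 days → 12 May 2011.
Marketing Approval Extension: 547 days (within the 1378-day cap) → +547 days → 9 November 2012.

2012-11-09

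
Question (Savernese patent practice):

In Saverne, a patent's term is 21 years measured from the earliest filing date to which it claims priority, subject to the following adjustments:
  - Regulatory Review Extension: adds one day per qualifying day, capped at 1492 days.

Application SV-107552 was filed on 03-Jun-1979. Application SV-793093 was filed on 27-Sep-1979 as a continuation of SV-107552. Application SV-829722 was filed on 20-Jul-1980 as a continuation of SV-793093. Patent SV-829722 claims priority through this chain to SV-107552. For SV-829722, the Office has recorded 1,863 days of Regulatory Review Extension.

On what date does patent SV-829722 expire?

Earliest priority filing: 3 June 1979.
Base term: 3 June 1979 + 21 years → 3 June 2000.
Regulatory Review Extension: 1863 days claimed exceeds the 1492-day cap, so +1492 days → 4 July 2004.

July 4, 2004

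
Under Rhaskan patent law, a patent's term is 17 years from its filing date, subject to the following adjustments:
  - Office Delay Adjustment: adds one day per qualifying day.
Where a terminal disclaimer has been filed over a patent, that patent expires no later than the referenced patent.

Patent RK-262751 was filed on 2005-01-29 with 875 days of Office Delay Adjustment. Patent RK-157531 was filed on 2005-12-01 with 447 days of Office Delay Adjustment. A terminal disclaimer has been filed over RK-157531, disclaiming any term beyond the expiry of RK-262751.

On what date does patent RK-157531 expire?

Natural term of RK-157531:
  Base: filing + 17 years → 1 December 2022.
  Office Delay Adjustment: +447 days → 21 February 2024.
Expiry of referenced patent RK-262751:
  Base: filing + 17 years → 29 January 2022.
  Office Delay Adjustment: +875 days → 22 June 2024.
Terminal disclaimer: RK-157531 expires on the earlier of 21 February 2024 and 22 June 2024.

February 21, 2024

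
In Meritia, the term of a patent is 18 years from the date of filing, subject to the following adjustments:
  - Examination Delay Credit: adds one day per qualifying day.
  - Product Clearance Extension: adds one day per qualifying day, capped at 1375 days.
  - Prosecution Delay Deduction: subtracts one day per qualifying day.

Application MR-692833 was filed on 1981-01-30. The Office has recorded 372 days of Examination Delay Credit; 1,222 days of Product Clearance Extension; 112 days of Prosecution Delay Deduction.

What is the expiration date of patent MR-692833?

Base term: filing date + 18 years → 30 January 1999.
Examination Delay Credit: +372 days → 6 February 2000.
Product Clearance Extension: 1222 days (within the 1375-day cap) → +1222 days → 12 June 2003.
Prosecution Delay Deduction: −112 days → 20 February 2003.

February 20, 2003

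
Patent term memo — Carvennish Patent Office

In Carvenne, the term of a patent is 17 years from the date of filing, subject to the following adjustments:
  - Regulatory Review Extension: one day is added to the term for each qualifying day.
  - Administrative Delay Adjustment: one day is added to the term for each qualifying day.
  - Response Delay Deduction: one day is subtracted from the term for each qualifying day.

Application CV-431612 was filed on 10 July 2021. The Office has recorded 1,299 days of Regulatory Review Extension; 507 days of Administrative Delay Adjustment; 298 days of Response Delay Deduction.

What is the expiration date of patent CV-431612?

Base term: filing date + 17 years → 10 July 2038.
Regulatory Review Extension: +1299 days → 29 January 2042.
Administrative Delay Adjustment: +507 days → 20 June 2043.
Response Delay Deduction: −298 days → 26 August 2042.

2042-08-26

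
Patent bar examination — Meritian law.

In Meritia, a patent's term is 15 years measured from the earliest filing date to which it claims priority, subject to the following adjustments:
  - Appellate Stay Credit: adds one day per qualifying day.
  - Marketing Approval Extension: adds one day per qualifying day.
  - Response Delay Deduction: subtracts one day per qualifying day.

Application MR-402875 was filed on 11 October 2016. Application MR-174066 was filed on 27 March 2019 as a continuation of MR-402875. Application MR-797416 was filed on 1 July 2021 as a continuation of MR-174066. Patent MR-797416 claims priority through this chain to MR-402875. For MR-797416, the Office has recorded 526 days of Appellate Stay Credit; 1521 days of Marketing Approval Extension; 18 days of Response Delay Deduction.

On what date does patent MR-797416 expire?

May 1, 2037

Earliest priority filing: 11 October 2016.
Base term: 11 October 2016 + 15 years → 11 October 2031.
Appellate Stay Credit: +526 days → 20 March 2033.
Marketing Approval Extension: +1521 days → 19 May 2037.
Response Delay Deduction: −18 days → 1 May 2037.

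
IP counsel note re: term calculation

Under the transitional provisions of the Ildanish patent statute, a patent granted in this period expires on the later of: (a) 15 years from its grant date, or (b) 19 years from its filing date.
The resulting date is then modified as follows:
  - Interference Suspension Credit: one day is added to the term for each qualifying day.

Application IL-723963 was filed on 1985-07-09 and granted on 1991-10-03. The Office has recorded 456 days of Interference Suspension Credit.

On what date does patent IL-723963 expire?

(a) grant + 15 years → 3 October 2006.
(b) filing + 19 years → 9 July 2004.
Later of the two: 3 October 2006.
Interference Suspension Credit: +456 days → 2 January 2008.

2008-01-02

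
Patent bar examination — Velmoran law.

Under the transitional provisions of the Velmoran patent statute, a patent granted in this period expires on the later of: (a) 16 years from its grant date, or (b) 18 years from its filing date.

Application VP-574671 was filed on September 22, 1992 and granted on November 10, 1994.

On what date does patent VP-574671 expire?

(a) grant + 16 years → 10 November 2010.
(b) filing + 18 years → 22 September 2010.
Later of the two: 10 November 2010.

2010-11-10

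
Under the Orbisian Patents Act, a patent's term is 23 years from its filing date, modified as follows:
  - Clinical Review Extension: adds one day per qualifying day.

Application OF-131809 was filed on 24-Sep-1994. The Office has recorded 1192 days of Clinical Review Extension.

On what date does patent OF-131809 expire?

Base term: filing date + 23 years → 24 September 2017.
Clinical Review Extension: +1192 days → 29 December 2020.

December 29, 2020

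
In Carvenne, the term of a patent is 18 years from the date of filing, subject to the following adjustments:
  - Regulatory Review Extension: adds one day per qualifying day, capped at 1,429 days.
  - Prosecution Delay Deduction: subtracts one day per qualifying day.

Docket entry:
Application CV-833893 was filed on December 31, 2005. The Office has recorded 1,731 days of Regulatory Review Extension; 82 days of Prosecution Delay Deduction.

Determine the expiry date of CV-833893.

September 8, 2027

Base term: filing date + 18 years → 31 December 2023.
Regulatory Review Extension: 1731 days claimed exceeds the 1429-day cap, so +1429 days → 29 November 2027.
Prosecution Delay Deduction: −82 days → 8 September 2027.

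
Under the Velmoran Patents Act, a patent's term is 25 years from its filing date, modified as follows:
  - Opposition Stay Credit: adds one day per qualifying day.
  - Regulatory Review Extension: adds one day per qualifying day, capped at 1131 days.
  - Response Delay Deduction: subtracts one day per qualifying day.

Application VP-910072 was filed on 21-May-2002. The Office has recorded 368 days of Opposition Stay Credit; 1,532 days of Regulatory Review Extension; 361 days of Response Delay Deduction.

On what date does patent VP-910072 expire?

Base term: filing date + 25 years → 21 May 2027.
Opposition Stay Credit: +368 days → 23 May 2028.
Regulatory Review Extension: 1532 days claimed exceeds the 1131-day cap, so +1131 days → 28 June 2031.
Response Delay Deduction: −361 days → 2 July 2030.

July 2, 2030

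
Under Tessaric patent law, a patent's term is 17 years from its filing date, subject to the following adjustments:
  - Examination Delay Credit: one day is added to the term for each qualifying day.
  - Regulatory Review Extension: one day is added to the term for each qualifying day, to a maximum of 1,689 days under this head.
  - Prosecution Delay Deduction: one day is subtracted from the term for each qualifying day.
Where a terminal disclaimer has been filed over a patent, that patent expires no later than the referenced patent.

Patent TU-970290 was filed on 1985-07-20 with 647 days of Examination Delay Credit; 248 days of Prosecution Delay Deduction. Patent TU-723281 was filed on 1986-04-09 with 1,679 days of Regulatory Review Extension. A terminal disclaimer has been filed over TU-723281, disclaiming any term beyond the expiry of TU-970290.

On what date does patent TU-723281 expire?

Natural term of TU-723281:
  Base: filing + 17 years → 9 April 2003.
  Regulatory Review Extension: 1679 days (within the 1689-day cap) → +1679 days → 13 November 2007.
Expiry of referenced patent TU-970290:
  Base: filing + 17 years → 20 July 2002.
  Examination Delay Credit: +647 days → 27 April 2004.
  Prosecution Delay Deduction: −248 days → 23 August 2003.
Terminal disclaimer: TU-723281 expires on the earlier of 13 November 2007 and 23 August 2003.

2003-08-23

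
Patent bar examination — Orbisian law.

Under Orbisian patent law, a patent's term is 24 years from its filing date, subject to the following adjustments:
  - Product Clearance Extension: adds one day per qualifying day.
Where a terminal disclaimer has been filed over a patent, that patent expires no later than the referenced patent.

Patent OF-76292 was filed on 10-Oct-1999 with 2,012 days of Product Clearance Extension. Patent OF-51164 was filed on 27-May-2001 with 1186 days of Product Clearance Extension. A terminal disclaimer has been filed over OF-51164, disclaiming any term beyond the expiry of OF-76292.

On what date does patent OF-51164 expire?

2028-08-25

Natural term of OF-51164:
  Base: filing + 24 years → 27 May 2025.
  Product Clearance Extension: +1186 days → 25 August 2028.
Expiry of referenced patent OF-76292:
  Base: filing + 24 years → 10 October 2023.
  Product Clearance Extension: +2012 days → 13 April 2029.
Terminal disclaimer: OF-51164 expires on the earlier of 25 August 2028 and 13 April 2029.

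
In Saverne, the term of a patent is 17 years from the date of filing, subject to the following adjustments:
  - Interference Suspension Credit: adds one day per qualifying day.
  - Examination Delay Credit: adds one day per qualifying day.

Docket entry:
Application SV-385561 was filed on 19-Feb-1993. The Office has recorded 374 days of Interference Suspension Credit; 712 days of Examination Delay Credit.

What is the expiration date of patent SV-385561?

February 9, 2013

Base term: filing date + 17 years → 19 February 2010.
Interference Suspension Credit: +374 days → 28 February 2011.
Examination Delay Credit: +712 days → 9 February 2013.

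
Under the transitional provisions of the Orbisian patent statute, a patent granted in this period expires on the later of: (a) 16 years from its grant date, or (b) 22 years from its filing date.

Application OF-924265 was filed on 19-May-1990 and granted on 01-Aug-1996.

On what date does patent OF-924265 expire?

(a) grant + 16 years → 1 August 2012.
(b) filing + 22 years → 19 May 2012.
Later of the two: 1 August 2012.

August 1, 2012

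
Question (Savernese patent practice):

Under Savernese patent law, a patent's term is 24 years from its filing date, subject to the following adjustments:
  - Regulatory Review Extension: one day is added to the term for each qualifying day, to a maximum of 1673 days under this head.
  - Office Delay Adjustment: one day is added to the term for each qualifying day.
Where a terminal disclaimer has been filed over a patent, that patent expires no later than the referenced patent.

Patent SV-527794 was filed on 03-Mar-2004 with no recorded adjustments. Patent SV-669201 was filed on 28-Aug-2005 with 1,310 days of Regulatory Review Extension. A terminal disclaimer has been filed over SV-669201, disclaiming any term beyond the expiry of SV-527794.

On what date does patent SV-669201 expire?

Natural term of SV-669201:
  Base: filing + 24 years → 28 August 2029.
  Regulatory Review Extension: 1310 days (within the 1673-day cap) → +1310 days → 30 March 2033.
Expiry of referenced patent SV-527794:
  Base: filing + 24 years → 3 March 2028.
Terminal disclaimer: SV-669201 expires on the earlier of 30 March 2033 and 3 March 2028.

March 3, 2028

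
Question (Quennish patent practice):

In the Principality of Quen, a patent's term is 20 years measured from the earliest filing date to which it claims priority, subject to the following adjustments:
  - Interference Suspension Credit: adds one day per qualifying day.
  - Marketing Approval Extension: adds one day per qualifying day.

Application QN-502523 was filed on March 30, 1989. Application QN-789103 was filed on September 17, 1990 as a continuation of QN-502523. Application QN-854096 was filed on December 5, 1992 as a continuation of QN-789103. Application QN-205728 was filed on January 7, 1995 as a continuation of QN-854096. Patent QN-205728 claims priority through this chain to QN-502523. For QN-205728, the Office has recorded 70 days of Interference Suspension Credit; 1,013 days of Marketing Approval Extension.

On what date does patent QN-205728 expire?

March 17, 2012

Earliest priority filing: 30 March 1989.
Base term: 30 March 1989 + 20 years → 30 March 2009.
Interference Suspension Credit: +70 days → 8 June 2009.
Marketing Approval Extension: +1013 days → 17 March 2012.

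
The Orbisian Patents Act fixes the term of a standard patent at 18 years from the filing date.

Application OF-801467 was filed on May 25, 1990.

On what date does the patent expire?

2008-05-25

Filing date + 18 years → 25 May 2008.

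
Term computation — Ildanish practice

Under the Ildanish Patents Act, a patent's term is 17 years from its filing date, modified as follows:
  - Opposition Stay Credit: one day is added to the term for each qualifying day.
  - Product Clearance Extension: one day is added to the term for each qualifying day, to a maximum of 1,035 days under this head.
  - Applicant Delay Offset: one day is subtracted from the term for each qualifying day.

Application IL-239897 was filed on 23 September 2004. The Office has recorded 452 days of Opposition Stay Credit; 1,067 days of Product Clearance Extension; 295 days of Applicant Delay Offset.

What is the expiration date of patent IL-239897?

December 28, 2024

Base term: filing date + 17 years → 23 September 2021.
Opposition Stay Credit: +452 days → 19 December 2022.
Product Clearance Extension: 1067 days claimed exceeds the 1035-day cap, so +1035 days → 19 October 2025.
Applicant Delay Offset: −295 days → 28 December 2024.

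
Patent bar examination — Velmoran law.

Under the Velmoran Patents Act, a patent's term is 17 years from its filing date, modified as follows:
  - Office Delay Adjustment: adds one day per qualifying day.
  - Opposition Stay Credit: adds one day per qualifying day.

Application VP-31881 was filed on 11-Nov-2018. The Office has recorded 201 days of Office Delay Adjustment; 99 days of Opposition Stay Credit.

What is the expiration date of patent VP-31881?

September 6, 2036

Base term: filing date + 17 years → 11 November 2035.
Office Delay Adjustment: +201 days → 30 May 2036.
Opposition Stay Credit: +99 days → 6 September 2036.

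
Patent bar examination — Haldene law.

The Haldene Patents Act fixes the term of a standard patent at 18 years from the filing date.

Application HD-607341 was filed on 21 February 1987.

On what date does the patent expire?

2005-02-21

Filing date + 18 years → 21 February 2005.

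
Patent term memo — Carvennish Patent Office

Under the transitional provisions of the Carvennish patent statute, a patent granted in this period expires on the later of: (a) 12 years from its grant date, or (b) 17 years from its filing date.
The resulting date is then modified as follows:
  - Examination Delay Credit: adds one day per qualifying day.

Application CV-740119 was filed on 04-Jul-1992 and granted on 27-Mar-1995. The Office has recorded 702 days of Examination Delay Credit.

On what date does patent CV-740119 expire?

(a) grant + 12 years → 27 March 2007.
(b) filing + 17 years → 4 July 2009.
Later of the two: 4 July 2009.
Examination Delay Credit: +702 days → 6 June 2011.

June 6, 2011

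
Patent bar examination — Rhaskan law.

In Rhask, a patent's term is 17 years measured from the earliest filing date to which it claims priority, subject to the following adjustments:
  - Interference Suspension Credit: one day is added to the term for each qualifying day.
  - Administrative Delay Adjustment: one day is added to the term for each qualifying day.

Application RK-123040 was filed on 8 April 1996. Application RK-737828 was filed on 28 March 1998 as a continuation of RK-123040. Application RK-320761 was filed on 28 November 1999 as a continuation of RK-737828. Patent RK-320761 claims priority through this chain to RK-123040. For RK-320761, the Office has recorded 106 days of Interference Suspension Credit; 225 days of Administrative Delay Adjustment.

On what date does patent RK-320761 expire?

2014-03-05

Earliest priority filing: 8 April 1996.
Base term: 8 April 1996 + 17 years → 8 April 2013.
Interference Suspension Credit: +106 days → 23 July 2013.
Administrative Delay Adjustment: +225 days → 5 March 2014.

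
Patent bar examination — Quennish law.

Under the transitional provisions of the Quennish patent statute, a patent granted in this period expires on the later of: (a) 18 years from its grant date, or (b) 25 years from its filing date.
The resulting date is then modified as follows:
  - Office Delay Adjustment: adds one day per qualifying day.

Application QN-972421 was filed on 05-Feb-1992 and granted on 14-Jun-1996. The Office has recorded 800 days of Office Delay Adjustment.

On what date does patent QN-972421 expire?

(a) grant + 18 years → 14 June 2014.
(b) filing + 25 years → 5 February 2017.
Later of the two: 5 February 2017.
Office Delay Adjustment: +800 days → 16 April 2019.

2019-04-16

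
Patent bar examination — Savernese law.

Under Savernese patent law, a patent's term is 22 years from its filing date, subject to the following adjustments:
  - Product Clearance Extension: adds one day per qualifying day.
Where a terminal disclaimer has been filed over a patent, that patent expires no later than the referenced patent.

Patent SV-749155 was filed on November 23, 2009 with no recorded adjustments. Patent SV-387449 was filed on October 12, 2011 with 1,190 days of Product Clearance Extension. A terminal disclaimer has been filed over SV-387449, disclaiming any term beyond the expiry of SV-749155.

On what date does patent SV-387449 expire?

November 23, 2031

Natural term of SV-387449:
  Base: filing + 22 years → 12 October 2033.
  Product Clearance Extension: +1190 days → 14 January 2037.
Expiry of referenced patent SV-749155:
  Base: filing + 22 years → 23 November 2031.
Terminal disclaimer: SV-387449 expires on the earlier of 14 January 2037 and 23 November 2031.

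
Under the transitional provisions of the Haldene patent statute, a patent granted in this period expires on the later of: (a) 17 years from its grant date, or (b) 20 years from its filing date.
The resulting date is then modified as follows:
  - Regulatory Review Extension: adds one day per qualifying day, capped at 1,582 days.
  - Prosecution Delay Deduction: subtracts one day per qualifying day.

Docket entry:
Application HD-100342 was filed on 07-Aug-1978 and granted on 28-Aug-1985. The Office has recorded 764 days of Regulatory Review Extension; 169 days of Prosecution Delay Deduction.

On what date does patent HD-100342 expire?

April 14, 2004

(a) grant + 17 years → 28 August 2002.
(b) filing + 20 years → 7 August 1998.
Later of the two: 28 August 2002.
Regulatory Review Extension: 764 days (within the 1582-day cap) → +764 days → 30 September 2004.
Prosecution Delay Deduction: −169 days → 14 April 2004.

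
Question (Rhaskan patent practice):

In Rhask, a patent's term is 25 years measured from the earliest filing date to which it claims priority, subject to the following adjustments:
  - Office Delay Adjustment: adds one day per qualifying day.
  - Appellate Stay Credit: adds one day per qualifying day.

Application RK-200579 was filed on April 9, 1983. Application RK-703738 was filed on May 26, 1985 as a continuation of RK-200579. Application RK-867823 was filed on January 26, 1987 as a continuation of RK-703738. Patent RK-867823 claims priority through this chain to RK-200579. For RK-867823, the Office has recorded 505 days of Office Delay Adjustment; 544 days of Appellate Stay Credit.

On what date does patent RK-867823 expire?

Earliest priority filing: 9 April 1983.
Base term: 9 April 1983 + 25 years → 9 April 2008.
Office Delay Adjustment: +505 days → 27 August 2009.
Appellate Stay Credit: +544 days → 22 February 2011.

2011-02-22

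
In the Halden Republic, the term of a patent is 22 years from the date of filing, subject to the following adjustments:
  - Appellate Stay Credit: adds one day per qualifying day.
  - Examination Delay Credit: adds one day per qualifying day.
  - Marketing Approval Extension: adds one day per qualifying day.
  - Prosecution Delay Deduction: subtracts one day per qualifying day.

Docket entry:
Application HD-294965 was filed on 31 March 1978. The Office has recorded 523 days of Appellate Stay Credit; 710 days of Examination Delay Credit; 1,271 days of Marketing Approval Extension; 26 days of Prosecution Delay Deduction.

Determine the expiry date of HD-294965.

Base term: filing date + 22 years → 31 March 2000.
Appellate Stay Credit: +523 days → 5 September 2001.
Examination Delay Credit: +710 days → 16 August 2003.
Marketing Approval Extension: +1271 days → 7 February 2007.
Prosecution Delay Deduction: −26 days → 12 January 2007.

January 12, 2007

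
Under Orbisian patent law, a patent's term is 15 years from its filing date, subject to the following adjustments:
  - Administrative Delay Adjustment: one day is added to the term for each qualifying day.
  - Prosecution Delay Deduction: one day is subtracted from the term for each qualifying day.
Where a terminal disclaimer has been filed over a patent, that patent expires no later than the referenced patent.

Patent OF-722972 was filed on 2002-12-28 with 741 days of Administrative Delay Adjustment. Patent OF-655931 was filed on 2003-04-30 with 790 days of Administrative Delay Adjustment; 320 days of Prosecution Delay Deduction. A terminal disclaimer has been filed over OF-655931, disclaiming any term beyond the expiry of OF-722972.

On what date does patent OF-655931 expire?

Natural term of OF-655931:
  Base: filing + 15 years → 30 April 2018.
  Administrative Delay Adjustment: +790 days → 28 June 2020.
  Prosecution Delay Deduction: −320 days → 13 August 2019.
Expiry of referenced patent OF-722972:
  Base: filing + 15 years → 28 December 2017.
  Administrative Delay Adjustment: +741 days → 8 January 2020.
Terminal disclaimer: OF-655931 expires on the earlier of 13 August 2019 and 8 January 2020.

August 13, 2019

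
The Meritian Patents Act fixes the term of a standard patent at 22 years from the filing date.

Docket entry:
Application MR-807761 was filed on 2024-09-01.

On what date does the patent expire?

September 1, 2046

Filing date + 22 years → 1 September 2046.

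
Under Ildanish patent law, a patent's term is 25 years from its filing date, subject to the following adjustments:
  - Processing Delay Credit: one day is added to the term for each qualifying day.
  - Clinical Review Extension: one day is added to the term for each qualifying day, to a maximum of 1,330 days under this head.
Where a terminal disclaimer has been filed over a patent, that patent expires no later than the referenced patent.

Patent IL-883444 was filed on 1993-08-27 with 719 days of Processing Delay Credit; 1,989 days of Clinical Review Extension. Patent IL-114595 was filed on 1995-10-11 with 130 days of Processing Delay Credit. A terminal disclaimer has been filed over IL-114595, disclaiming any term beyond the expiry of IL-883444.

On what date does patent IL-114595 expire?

Natural term of IL-114595:
  Base: filing + 25 years → 11 October 2020.
  Processing Delay Credit: +130 days → 18 February 2021.
Expiry of referenced patent IL-883444:
  Base: filing + 25 years → 27 August 2018.
  Processing Delay Credit: +719 days → 15 August 2020.
  Clinical Review Extension: 1989 days claimed exceeds the 1330-day cap, so +1330 days → 6 April 2024.
Terminal disclaimer: IL-114595 expires on the earlier of 18 February 2021 and 6 April 2024.

February 18, 2021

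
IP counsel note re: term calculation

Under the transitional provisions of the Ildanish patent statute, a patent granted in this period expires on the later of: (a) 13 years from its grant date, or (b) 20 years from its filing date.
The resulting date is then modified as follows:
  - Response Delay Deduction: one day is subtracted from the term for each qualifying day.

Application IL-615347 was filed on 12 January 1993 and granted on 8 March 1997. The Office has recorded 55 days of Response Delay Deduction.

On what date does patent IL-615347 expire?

November 18, 2012

(a) grant + 13 years → 8 March 2010.
(b) filing + 20 years → 12 January 2013.
Later of the two: 12 January 2013.
Response Delay Deduction: −55 days → 18 November 2012.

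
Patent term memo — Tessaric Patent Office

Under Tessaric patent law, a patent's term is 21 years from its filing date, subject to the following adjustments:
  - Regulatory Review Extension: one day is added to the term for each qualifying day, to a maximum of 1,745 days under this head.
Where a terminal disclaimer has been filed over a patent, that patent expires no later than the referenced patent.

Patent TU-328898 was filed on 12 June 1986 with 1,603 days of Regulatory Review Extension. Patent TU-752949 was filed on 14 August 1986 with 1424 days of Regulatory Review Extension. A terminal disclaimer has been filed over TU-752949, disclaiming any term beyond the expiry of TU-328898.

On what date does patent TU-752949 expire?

July 8, 2011

Natural term of TU-752949:
  Base: filing + 21 years → 14 August 2007.
  Regulatory Review Extension: 1424 days (within the 1745-day cap) → +1424 days → 8 July 2011.
Expiry of referenced patent TU-328898:
  Base: filing + 21 years → 12 June 2007.
  Regulatory Review Extension: 1603 days (within the 1745-day cap) → +1603 days → 1 November 2011.
Terminal disclaimer: TU-752949 expires on the earlier of 8 July 2011 and 1 November 2011.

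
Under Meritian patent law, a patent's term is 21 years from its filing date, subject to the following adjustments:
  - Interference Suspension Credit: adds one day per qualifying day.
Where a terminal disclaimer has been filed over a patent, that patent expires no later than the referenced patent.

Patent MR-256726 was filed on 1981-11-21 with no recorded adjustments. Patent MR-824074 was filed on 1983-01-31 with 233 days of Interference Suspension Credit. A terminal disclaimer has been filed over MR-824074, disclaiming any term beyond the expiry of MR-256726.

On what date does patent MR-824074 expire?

2002-11-21

Natural term of MR-824074:
  Base: filing + 21 years → 31 January 2004.
  Interference Suspension Credit: +233 days → 20 September 2004.
Expiry of referenced patent MR-256726:
  Base: filing + 21 years → 21 November 2002.
Terminal disclaimer: MR-824074 expires on the earlier of 20 September 2004 and 21 November 2002.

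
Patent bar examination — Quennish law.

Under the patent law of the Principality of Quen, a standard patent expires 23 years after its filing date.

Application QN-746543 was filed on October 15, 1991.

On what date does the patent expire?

Filing date + 23 years → 15 October 2014.

2014-10-15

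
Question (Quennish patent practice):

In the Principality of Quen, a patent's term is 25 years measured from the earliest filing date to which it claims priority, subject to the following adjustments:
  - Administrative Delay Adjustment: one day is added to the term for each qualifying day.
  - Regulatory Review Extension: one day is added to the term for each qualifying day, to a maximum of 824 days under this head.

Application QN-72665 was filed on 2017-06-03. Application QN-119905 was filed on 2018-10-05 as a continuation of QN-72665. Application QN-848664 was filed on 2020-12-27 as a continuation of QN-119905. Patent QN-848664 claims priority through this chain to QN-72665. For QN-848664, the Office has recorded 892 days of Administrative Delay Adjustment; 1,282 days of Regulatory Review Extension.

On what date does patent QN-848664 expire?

Earliest priority filing: 3 June 2017.
Base term: 3 June 2017 + 25 years → 3 June 2042.
Administrative Delay Adjustment: +892 days → 11 November 2044.
Regulatory Review Extension: 1282 days claimed exceeds the 824-day cap, so +824 days → 13 February 2047.

February 13, 2047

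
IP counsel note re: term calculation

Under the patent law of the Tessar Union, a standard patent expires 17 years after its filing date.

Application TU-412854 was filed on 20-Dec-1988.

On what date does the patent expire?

2005-12-20

Filing date + 17 years → 20 December 2005.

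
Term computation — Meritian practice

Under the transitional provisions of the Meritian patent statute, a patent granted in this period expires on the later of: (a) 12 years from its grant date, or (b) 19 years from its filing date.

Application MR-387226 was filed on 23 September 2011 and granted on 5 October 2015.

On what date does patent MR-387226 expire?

(a) grant + 12 years → 5 October 2027.
(b) filing + 19 years → 23 September 2030.
Later of the two: 23 September 2030.

2030-09-23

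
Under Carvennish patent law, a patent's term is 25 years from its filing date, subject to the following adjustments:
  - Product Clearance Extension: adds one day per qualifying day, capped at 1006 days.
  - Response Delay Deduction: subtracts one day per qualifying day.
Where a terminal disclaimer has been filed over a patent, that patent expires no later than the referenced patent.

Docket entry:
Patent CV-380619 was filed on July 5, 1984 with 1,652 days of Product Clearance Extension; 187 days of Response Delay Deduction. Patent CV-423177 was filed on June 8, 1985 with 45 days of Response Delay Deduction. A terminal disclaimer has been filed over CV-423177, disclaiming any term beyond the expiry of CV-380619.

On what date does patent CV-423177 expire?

Natural term of CV-423177:
  Base: filing + 25 years → 8 June 2010.
  Response Delay Deduction: −45 days → 24 April 2010.
Expiry of referenced patent CV-380619:
  Base: filing + 25 years → 5 July 2009.
  Product Clearance Extension: 1652 days claimed exceeds the 1006-day cap, so +1006 days → 6 April 2012.
  Response Delay Deduction: −187 days → 2 October 2011.
Terminal disclaimer: CV-423177 expires on the earlier of 24 April 2010 and 2 October 2011.

2010-04-24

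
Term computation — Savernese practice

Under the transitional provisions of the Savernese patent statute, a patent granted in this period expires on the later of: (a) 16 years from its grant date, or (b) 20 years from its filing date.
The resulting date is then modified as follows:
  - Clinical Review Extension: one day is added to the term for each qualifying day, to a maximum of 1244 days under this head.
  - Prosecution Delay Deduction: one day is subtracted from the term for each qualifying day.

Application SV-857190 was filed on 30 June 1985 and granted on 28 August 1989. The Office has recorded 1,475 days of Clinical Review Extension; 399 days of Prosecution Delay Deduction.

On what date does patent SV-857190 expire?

(a) grant + 16 years → 28 August 2005.
(b) filing + 20 years → 30 June 2005.
Later of the two: 28 August 2005.
Clinical Review Extension: 1475 days claimed exceeds the 1244-day cap, so +1244 days → 23 January 2009.
Prosecution Delay Deduction: −399 days → 21 December 2007.

2007-12-21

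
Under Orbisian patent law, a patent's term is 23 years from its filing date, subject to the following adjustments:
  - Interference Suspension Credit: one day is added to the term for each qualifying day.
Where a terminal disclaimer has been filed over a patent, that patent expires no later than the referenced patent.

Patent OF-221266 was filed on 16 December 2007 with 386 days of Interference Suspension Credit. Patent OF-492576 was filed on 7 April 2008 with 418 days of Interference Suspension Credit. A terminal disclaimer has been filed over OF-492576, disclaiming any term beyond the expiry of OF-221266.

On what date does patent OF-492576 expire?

Natural term of OF-492576:
  Base: filing + 23 years → 7 April 2031.
  Interference Suspension Credit: +418 days → 29 May 2032.
Expiry of referenced patent OF-221266:
  Base: filing + 23 years → 16 December 2030.
  Interference Suspension Credit: +386 days → 6 January 2032.
Terminal disclaimer: OF-492576 expires on the earlier of 29 May 2032 and 6 January 2032.

January 6, 2032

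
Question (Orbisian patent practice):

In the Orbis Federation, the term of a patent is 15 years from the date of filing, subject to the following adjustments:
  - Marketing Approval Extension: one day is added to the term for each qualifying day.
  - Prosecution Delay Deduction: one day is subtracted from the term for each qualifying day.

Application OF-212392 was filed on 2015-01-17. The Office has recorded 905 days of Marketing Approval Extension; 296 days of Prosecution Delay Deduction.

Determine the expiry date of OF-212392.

September 18, 2031

Base term: filing date + 15 years → 17 January 2030.
Marketing Approval Extension: +905 days → 10 July 2032.
Prosecution Delay Deduction: −296 days → 18 September 2031.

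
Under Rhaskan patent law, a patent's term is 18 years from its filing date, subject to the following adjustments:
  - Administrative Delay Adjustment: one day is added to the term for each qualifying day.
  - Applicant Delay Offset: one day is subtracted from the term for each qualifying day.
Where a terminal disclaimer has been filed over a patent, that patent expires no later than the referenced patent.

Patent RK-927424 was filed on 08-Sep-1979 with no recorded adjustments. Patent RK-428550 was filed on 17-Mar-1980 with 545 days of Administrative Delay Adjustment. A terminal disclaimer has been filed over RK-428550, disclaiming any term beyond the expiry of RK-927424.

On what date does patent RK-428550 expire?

Natural term of RK-428550:
  Base: filing + 18 years → 17 March 1998.
  Administrative Delay Adjustment: +545 days → 13 September 1999.
Expiry of referenced patent RK-927424:
  Base: filing + 18 years → 8 September 1997.
Terminal disclaimer: RK-428550 expires on the earlier of 13 September 1999 and 8 September 1997.

1997-09-08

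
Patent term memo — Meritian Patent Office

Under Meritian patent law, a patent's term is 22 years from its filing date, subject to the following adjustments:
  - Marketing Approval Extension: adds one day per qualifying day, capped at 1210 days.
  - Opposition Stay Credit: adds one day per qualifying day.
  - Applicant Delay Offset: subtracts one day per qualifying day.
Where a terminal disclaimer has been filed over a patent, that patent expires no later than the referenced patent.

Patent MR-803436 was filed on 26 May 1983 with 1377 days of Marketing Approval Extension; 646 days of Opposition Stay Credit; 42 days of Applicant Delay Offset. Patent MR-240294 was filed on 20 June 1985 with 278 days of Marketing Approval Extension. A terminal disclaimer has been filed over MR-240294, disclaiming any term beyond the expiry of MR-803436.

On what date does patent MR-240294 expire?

Natural term of MR-240294:
  Base: filing + 22 years → 20 June 2007.
  Marketing Approval Extension: 278 days (within the 1210-day cap) → +278 days → 24 March 2008.
Expiry of referenced patent MR-803436:
  Base: filing + 22 years → 26 May 2005.
  Marketing Approval Extension: 1377 days claimed exceeds the 1210-day cap, so +1210 days → 17 September 2008.
  Opposition Stay Credit: +646 days → 25 June 2010.
  Applicant Delay Offset: −42 days → 14 May 2010.
Terminal disclaimer: MR-240294 expires on the earlier of 24 March 2008 and 14 May 2010.

March 24, 2008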